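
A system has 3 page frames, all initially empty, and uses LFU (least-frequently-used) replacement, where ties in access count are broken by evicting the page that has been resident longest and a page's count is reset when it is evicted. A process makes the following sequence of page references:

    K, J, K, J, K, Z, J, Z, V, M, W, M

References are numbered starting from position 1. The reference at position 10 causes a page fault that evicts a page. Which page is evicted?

pos 1: K → fault, frames {K}
pos 2: J → fault, frames {K,J}
pos 3: K → hit
pos 4: J → hit
pos 5: K → hit
pos 6: Z → fault, frames {K,J,Z}
pos 7: J → hit
pos 8: Z → hit
pos 9: V → fault, evict Z, frames {K,J,V}
pos 10: M → fault, evict V, frames {K,J,M}
At position 10, page V is evicted.

V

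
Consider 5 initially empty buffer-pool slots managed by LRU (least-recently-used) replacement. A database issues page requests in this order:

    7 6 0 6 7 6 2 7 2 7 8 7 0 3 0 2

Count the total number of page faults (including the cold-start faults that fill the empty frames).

7 → fault, frames {7}
6 → fault, frames {7,6}
0 → fault, frames {7,6,0}
6 → hit
7 → hit
6 → hit
2 → fault, frames {0,7,6,2}
7 → hit
2 → hit
7 → hit
8 → fault, frames {0,6,2,7,8}
7 → hit
0 → hit
3 → fault, evict 6, frames {2,8,7,0,3}
0 → hit
2 → hit
Page faults: 6.

6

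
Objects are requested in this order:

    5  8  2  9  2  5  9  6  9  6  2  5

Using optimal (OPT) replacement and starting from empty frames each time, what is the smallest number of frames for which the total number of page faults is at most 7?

3

f=1: 12 faults
f=2: 8 faults
f=3: 6 faults
f=4: 5 faults
f=5: 5 faults
Smallest f with faults ≤ 7 is 3.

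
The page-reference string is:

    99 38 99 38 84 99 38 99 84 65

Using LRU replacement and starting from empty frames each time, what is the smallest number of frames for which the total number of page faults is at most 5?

3

f=1: 10 faults
f=2: 7 faults
f=3: 4 faults
f=4: 4 faults
Smallest f with faults ≤ 5 is 3.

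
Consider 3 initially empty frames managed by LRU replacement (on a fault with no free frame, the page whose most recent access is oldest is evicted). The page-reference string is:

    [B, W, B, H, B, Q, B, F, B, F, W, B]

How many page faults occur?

B -> fault, frames [B]
W -> fault, frames [B, W]
B -> hit
H -> fault, frames [W, B, H]
B -> hit
Q -> fault, evict W, frames [H, B, Q]
B -> hit
F -> fault, evict H, frames [Q, B, F]
B -> hit
F -> hit
W -> fault, evict Q, frames [B, F, W]
B -> hit
Page faults: 6.

6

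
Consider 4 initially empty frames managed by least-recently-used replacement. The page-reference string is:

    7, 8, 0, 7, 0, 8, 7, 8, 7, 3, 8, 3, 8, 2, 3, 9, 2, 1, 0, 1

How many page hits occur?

7 -> miss, frames (7)
8 -> miss, frames (7 8)
0 -> miss, frames (7 8 0)
7 -> hit
0 -> hit
8 -> hit
7 -> hit
8 -> hit
7 -> hit
3 -> miss, frames (0 8 7 3)
8 -> hit
3 -> hit
8 -> hit
2 -> miss, evict 0, frames (7 3 8 2)
3 -> hit
9 -> miss, evict 7, frames (8 2 3 9)
2 -> hit
1 -> miss, evict 8, frames (3 9 2 1)
0 -> miss, evict 3, frames (9 2 1 0)
1 -> hit
Hits: 12.

12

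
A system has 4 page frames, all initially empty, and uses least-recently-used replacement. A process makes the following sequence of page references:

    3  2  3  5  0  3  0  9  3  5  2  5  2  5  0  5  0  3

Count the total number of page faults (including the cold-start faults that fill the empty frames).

3 → fault, frames (3)
2 → fault, frames (3 2)
3 → hit
5 → fault, frames (2 3 5)
0 → fault, frames (2 3 5 0)
3 → hit
0 → hit
9 → fault, evict 2, frames (5 3 0 9)
3 → hit
5 → hit
2 → fault, evict 0, frames (9 3 5 2)
5 → hit
2 → hit
5 → hit
0 → fault, evict 9, frames (3 2 5 0)
5 → hit
0 → hit
3 → hit
Page faults: 7.

7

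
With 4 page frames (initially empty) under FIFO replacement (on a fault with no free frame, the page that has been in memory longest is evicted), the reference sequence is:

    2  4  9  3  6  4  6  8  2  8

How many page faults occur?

7

2 -> fault, frames {2}
4 -> fault, frames {2,4}
9 -> fault, frames {2,4,9}
3 -> fault, frames {2,4,9,3}
6 -> fault, evict 2, frames {4,9,3,6}
4 -> hit
6 -> hit
8 -> fault, evict 4, frames {9,3,6,8}
2 -> fault, evict 9, frames {3,6,8,2}
8 -> hit
Page faults: 7.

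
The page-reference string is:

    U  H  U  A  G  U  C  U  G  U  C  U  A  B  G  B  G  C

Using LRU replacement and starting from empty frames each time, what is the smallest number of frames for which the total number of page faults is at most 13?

2

f=1: 18 faults
f=2: 12 faults
f=3: 9 faults
f=4: 8 faults
f=5: 6 faults
f=6: 6 faults
Smallest f with faults ≤ 13 is 2.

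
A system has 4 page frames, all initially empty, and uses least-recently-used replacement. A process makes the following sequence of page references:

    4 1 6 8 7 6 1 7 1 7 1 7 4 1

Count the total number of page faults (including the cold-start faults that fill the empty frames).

4 -> fault, frames [4]
1 -> fault, frames [4, 1]
6 -> fault, frames [4, 1, 6]
8 -> fault, frames [4, 1, 6, 8]
7 -> fault, evict 4, frames [1, 6, 8, 7]
6 -> hit
1 -> hit
7 -> hit
1 -> hit
7 -> hit
1 -> hit
7 -> hit
4 -> fault, evict 8, frames [6, 1, 7, 4]
1 -> hit
Page faults: 6.

6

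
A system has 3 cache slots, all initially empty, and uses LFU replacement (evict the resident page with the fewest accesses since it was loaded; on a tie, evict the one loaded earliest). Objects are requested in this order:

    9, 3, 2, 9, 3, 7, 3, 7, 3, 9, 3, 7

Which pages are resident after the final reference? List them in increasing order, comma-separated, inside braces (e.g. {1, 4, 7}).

9 -> miss, frames [9]
3 -> miss, frames [9, 3]
2 -> miss, frames [9, 3, 2]
9 -> hit
3 -> hit
7 -> miss, evict 2, frames [9, 3, 7]
3 -> hit
7 -> hit
3 -> hit
9 -> hit
3 -> hit
7 -> hit

{3, 7, 9}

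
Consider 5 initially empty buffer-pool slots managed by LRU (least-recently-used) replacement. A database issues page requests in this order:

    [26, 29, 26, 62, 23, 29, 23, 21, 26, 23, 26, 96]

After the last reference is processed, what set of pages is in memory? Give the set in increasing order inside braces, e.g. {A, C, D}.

26 → miss, frames [26]
29 → miss, frames [26, 29]
26 → hit
62 → miss, frames [29, 26, 62]
23 → miss, frames [29, 26, 62, 23]
29 → hit
23 → hit
21 → miss, frames [26, 62, 29, 23, 21]
26 → hit
23 → hit
26 → hit
96 → miss, evict 62, frames [29, 21, 23, 26, 96]

{21, 23, 26, 29, 96}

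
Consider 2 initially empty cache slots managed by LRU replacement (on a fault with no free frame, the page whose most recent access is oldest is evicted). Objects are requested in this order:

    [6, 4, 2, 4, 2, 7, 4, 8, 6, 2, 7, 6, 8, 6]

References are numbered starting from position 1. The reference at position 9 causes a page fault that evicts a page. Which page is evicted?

pos 1: 6: fault, frames [6]
pos 2: 4: fault, frames [6, 4]
pos 3: 2: fault, evict 6, frames [4, 2]
pos 4: 4: hit
pos 5: 2: hit
pos 6: 7: fault, evict 4, frames [2, 7]
pos 7: 4: fault, evict 2, frames [7, 4]
pos 8: 8: fault, evict 7, frames [4, 8]
pos 9: 6: fault, evict 4, frames [8, 6]
At position 9, page 4 is evicted.

4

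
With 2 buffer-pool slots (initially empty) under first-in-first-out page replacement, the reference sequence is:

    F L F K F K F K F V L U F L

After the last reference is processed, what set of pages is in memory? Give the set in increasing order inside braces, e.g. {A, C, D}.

{F, L}

F → fault, frames [F]
L → fault, frames [F, L]
F → hit
K → fault, evict F, frames [L, K]
F → fault, evict L, frames [K, F]
K → hit
F → hit
K → hit
F → hit
V → fault, evict K, frames [F, V]
L → fault, evict F, frames [V, L]
U → fault, evict V, frames [L, U]
F → fault, evict L, frames [U, F]
L → fault, evict U, frames [F, L]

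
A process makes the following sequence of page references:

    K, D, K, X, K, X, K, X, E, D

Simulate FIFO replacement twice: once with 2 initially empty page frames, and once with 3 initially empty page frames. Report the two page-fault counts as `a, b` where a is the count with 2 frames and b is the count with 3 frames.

2 frames: F F . F F . . . F F → 6 faults.
3 frames: F F . F . . . . F . → 4 faults.
4 < 6: adding a frame reduced faults, as is typical.

6, 4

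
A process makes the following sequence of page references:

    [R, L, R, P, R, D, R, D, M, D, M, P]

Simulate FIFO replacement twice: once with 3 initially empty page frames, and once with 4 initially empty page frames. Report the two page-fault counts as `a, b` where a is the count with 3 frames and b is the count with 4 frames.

3 frames: F F . F . F F . F . . F → 7 faults.
4 frames: F F . F . F . . F . . . → 5 faults.
5 < 7: adding a frame reduced faults, as is typical.

7, 5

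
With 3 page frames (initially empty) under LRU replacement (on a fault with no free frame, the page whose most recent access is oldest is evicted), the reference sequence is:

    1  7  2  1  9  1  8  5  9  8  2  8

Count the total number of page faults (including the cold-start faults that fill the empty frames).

1: fault, frames (1)
7: fault, frames (1 7)
2: fault, frames (1 7 2)
1: hit
9: fault, evict 7, frames (2 1 9)
1: hit
8: fault, evict 2, frames (9 1 8)
5: fault, evict 9, frames (1 8 5)
9: fault, evict 1, frames (8 5 9)
8: hit
2: fault, evict 5, frames (9 8 2)
8: hit
Page faults: 8.

8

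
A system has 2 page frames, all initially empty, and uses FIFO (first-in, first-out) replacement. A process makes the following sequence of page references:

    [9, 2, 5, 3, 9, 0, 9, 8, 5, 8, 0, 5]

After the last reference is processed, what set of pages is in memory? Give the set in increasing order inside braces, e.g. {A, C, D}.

9 → fault, frames [9]
2 → fault, frames [9, 2]
5 → fault, evict 9, frames [2, 5]
3 → fault, evict 2, frames [5, 3]
9 → fault, evict 5, frames [3, 9]
0 → fault, evict 3, frames [9, 0]
9 → hit
8 → fault, evict 9, frames [0, 8]
5 → fault, evict 0, frames [8, 5]
8 → hit
0 → fault, evict 8, frames [5, 0]
5 → hit

{0, 5}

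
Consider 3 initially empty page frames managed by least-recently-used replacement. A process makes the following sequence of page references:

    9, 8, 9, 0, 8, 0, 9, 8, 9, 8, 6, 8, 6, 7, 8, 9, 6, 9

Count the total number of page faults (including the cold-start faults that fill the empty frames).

9 → miss, frames {9}
8 → miss, frames {9,8}
9 → hit
0 → miss, frames {8,9,0}
8 → hit
0 → hit
9 → hit
8 → hit
9 → hit
8 → hit
6 → miss, evict 0, frames {9,8,6}
8 → hit
6 → hit
7 → miss, evict 9, frames {8,6,7}
8 → hit
9 → miss, evict 6, frames {7,8,9}
6 → miss, evict 7, frames {8,9,6}
9 → hit
Page faults: 7.

7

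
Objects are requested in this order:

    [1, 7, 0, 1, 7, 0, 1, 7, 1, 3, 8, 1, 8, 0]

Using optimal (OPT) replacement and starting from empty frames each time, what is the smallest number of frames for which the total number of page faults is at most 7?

f=1: 14 faults
f=2: 8 faults
f=3: 5 faults
f=4: 5 faults
f=5: 5 faults
Smallest f with faults ≤ 7 is 3.

3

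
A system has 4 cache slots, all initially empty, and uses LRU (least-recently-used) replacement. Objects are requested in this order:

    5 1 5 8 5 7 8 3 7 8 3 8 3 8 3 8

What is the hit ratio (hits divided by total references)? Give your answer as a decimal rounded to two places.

5 → miss, frames (5)
1 → miss, frames (5 1)
5 → hit
8 → miss, frames (1 5 8)
5 → hit
7 → miss, frames (1 8 5 7)
8 → hit
3 → miss, evict 1, frames (5 7 8 3)
7 → hit
8 → hit
3 → hit
8 → hit
3 → hit
8 → hit
3 → hit
8 → hit
Hits: 11 of 16 references → 11/16 = 0.6875.

0.69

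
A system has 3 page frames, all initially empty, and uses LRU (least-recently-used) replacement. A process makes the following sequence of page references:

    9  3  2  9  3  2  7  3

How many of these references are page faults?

9 → fault, frames {9}
3 → fault, frames {9,3}
2 → fault, frames {9,3,2}
9 → hit
3 → hit
2 → hit
7 → fault, evict 9, frames {3,2,7}
3 → hit
Page faults: 4.

4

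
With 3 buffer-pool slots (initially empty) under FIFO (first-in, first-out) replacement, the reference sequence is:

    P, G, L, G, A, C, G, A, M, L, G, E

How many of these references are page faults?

9

P → fault, frames {P}
G → fault, frames {P,G}
L → fault, frames {P,G,L}
G → hit
A → fault, evict P, frames {G,L,A}
C → fault, evict G, frames {L,A,C}
G → fault, evict L, frames {A,C,G}
A → hit
M → fault, evict A, frames {C,G,M}
L → fault, evict C, frames {G,M,L}
G → hit
E → fault, evict G, frames {M,L,E}
Page faults: 9.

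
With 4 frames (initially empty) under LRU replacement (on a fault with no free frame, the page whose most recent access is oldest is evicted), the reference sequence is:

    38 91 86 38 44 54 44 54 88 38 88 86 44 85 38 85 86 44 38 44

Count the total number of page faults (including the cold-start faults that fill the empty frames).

38: miss, frames {38}
91: miss, frames {38,91}
86: miss, frames {38,91,86}
38: hit
44: miss, frames {91,86,38,44}
54: miss, evict 91, frames {86,38,44,54}
44: hit
54: hit
88: miss, evict 86, frames {38,44,54,88}
38: hit
88: hit
86: miss, evict 44, frames {54,38,88,86}
44: miss, evict 54, frames {38,88,86,44}
85: miss, evict 38, frames {88,86,44,85}
38: miss, evict 88, frames {86,44,85,38}
85: hit
86: hit
44: hit
38: hit
44: hit
Page faults: 10.

10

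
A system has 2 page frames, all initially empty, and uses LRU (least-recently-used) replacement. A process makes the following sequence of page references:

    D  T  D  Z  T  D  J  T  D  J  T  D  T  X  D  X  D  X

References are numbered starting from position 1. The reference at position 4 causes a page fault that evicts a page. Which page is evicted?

pos 1: D -> fault, frames {D}
pos 2: T -> fault, frames {D,T}
pos 3: D -> hit
pos 4: Z -> fault, evict T, frames {D,Z}
At position 4, page T is evicted.

T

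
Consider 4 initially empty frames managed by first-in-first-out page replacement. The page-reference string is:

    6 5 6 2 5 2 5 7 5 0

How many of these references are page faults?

6: fault, frames {6}
5: fault, frames {6,5}
6: hit
2: fault, frames {6,5,2}
5: hit
2: hit
5: hit
7: fault, frames {6,5,2,7}
5: hit
0: fault, evict 6, frames {5,2,7,0}
Page faults: 5.

5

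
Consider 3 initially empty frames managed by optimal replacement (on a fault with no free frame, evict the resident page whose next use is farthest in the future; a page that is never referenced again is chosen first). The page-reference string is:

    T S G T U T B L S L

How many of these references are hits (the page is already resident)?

T -> fault, frames [T]
S -> fault, frames [T, S]
G -> fault, frames [T, S, G]
T -> hit
U -> fault, evict G, frames [T, S, U]
T -> hit
B -> fault, evict U, frames [T, S, B]
L -> fault, evict B, frames [T, S, L]
S -> hit
L -> hit
Hits: 4.

4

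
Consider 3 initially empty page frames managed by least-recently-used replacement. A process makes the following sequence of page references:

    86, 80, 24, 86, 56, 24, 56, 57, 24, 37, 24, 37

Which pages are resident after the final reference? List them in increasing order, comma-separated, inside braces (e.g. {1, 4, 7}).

{24, 37, 57}

86: miss, frames (86)
80: miss, frames (86 80)
24: miss, frames (86 80 24)
86: hit
56: miss, evict 80, frames (24 86 56)
24: hit
56: hit
57: miss, evict 86, frames (24 56 57)
24: hit
37: miss, evict 56, frames (57 24 37)
24: hit
37: hit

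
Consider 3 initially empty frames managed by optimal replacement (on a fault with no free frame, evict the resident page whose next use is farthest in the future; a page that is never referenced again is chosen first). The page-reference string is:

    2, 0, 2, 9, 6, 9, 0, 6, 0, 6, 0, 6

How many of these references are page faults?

2 -> fault, frames [2]
0 -> fault, frames [2, 0]
2 -> hit
9 -> fault, frames [2, 0, 9]
6 -> fault, evict 2, frames [0, 9, 6]
9 -> hit
0 -> hit
6 -> hit
0 -> hit
6 -> hit
0 -> hit
6 -> hit
Page faults: 4.

4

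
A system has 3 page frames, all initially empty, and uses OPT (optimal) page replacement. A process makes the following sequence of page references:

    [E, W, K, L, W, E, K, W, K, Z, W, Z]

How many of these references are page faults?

E → fault, frames (E)
W → fault, frames (E W)
K → fault, frames (E W K)
L → fault, evict K, frames (E W L)
W → hit
E → hit
K → fault, evict L, frames (E W K)
W → hit
K → hit
Z → fault, evict K, frames (E W Z)
W → hit
Z → hit
Page faults: 6.

6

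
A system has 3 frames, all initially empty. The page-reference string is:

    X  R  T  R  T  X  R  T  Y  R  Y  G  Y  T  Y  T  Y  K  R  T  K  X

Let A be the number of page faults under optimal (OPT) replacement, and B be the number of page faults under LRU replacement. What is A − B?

Under OPT: F F F . . . . . F . . F . . . . . F F . . F → 8 faults.
Under LRU: F F F . . . . . F . . F . F . . . F F F . F → 10 faults.
A − B = 8 − 10 = -2.

-2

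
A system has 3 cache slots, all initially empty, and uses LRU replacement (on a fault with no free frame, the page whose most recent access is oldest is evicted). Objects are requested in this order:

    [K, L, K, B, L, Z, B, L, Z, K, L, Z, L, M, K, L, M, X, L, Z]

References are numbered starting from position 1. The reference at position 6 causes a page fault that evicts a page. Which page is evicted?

pos 1: K: fault, frames [K]
pos 2: L: fault, frames [K, L]
pos 3: K: hit
pos 4: B: fault, frames [L, K, B]
pos 5: L: hit
pos 6: Z: fault, evict K, frames [B, L, Z]
At position 6, page K is evicted.

K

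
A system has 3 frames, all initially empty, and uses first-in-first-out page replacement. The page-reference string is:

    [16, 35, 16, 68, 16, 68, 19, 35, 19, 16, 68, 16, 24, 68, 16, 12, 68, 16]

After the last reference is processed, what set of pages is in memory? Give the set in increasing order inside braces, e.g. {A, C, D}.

16 -> miss, frames (16)
35 -> miss, frames (16 35)
16 -> hit
68 -> miss, frames (16 35 68)
16 -> hit
68 -> hit
19 -> miss, evict 16, frames (35 68 19)
35 -> hit
19 -> hit
16 -> miss, evict 35, frames (68 19 16)
68 -> hit
16 -> hit
24 -> miss, evict 68, frames (19 16 24)
68 -> miss, evict 19, frames (16 24 68)
16 -> hit
12 -> miss, evict 16, frames (24 68 12)
68 -> hit
16 -> miss, evict 24, frames (68 12 16)

{12, 16, 68}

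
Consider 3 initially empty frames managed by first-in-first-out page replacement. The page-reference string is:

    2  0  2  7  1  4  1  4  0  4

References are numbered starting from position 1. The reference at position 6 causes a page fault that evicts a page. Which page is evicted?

pos 1: 2: fault, frames [2]
pos 2: 0: fault, frames [2, 0]
pos 3: 2: hit
pos 4: 7: fault, frames [2, 0, 7]
pos 5: 1: fault, evict 2, frames [0, 7, 1]
pos 6: 4: fault, evict 0, frames [7, 1, 4]
At position 6, page 0 is evicted.

0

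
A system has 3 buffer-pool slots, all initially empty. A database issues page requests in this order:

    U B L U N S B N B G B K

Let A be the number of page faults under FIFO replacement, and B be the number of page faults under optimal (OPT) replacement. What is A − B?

1

Under FIFO: F F F . F F F . . F . F → 8 faults.
Under OPT: F F F . F F . . . F . F → 7 faults.
A − B = 8 − 7 = 1.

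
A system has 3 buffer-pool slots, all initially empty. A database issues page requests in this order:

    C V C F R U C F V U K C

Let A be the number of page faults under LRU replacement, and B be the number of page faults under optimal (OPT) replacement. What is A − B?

4

Under LRU: F F . F F F F F F F F F → 11 faults.
Under OPT: F F . F F F . . F . F . → 7 faults.
A − B = 11 − 7 = 4.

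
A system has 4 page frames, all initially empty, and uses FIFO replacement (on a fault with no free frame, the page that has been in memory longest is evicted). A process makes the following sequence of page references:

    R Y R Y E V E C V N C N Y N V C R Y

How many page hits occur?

R -> miss, frames (R)
Y -> miss, frames (R Y)
R -> hit
Y -> hit
E -> miss, frames (R Y E)
V -> miss, frames (R Y E V)
E -> hit
C -> miss, evict R, frames (Y E V C)
V -> hit
N -> miss, evict Y, frames (E V C N)
C -> hit
N -> hit
Y -> miss, evict E, frames (V C N Y)
N -> hit
V -> hit
C -> hit
R -> miss, evict V, frames (C N Y R)
Y -> hit
Hits: 10.

10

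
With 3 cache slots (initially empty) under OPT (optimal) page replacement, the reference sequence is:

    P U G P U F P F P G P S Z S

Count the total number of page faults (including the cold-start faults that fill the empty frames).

6

P → fault, frames {P}
U → fault, frames {P,U}
G → fault, frames {P,U,G}
P → hit
U → hit
F → fault, evict U, frames {P,G,F}
P → hit
F → hit
P → hit
G → hit
P → hit
S → fault, evict F, frames {P,G,S}
Z → fault, evict G, frames {P,S,Z}
S → hit
Page faults: 6.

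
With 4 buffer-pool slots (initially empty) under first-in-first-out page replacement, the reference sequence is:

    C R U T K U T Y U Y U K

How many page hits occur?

6

C → fault, frames {C}
R → fault, frames {C,R}
U → fault, frames {C,R,U}
T → fault, frames {C,R,U,T}
K → fault, evict C, frames {R,U,T,K}
U → hit
T → hit
Y → fault, evict R, frames {U,T,K,Y}
U → hit
Y → hit
U → hit
K → hit
Hits: 6.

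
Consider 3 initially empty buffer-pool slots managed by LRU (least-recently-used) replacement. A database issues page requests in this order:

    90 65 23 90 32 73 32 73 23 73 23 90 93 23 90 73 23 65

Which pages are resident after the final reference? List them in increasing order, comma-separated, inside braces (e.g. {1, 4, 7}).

90 -> miss, frames (90)
65 -> miss, frames (90 65)
23 -> miss, frames (90 65 23)
90 -> hit
32 -> miss, evict 65, frames (23 90 32)
73 -> miss, evict 23, frames (90 32 73)
32 -> hit
73 -> hit
23 -> miss, evict 90, frames (32 73 23)
73 -> hit
23 -> hit
90 -> miss, evict 32, frames (73 23 90)
93 -> miss, evict 73, frames (23 90 93)
23 -> hit
90 -> hit
73 -> miss, evict 93, frames (23 90 73)
23 -> hit
65 -> miss, evict 90, frames (73 23 65)

{23, 65, 73}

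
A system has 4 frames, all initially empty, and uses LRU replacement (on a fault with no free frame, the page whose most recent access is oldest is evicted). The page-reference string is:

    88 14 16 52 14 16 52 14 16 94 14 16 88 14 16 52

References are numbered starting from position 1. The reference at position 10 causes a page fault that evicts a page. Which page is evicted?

88

pos 1: 88 → fault, frames (88)
pos 2: 14 → fault, frames (88 14)
pos 3: 16 → fault, frames (88 14 16)
pos 4: 52 → fault, frames (88 14 16 52)
pos 5: 14 → hit
pos 6: 16 → hit
pos 7: 52 → hit
pos 8: 14 → hit
pos 9: 16 → hit
pos 10: 94 → fault, evict 88, frames (52 14 16 94)
At position 10, page 88 is evicted.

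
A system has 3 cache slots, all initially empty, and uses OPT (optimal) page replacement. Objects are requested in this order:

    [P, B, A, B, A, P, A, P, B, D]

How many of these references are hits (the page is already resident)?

P → fault, frames (P)
B → fault, frames (P B)
A → fault, frames (P B A)
B → hit
A → hit
P → hit
A → hit
P → hit
B → hit
D → fault, evict A, frames (P B D)
Hits: 6.

6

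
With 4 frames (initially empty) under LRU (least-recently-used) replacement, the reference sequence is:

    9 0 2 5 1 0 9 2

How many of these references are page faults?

7

9: fault, frames (9)
0: fault, frames (9 0)
2: fault, frames (9 0 2)
5: fault, frames (9 0 2 5)
1: fault, evict 9, frames (0 2 5 1)
0: hit
9: fault, evict 2, frames (5 1 0 9)
2: fault, evict 5, frames (1 0 9 2)
Page faults: 7.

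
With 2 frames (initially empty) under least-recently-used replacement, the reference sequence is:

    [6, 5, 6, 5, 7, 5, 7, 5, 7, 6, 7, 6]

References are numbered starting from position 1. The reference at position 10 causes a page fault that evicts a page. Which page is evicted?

pos 1: 6 -> miss, frames {6}
pos 2: 5 -> miss, frames {6,5}
pos 3: 6 -> hit
pos 4: 5 -> hit
pos 5: 7 -> miss, evict 6, frames {5,7}
pos 6: 5 -> hit
pos 7: 7 -> hit
pos 8: 5 -> hit
pos 9: 7 -> hit
pos 10: 6 -> miss, evict 5, frames {7,6}
At position 10, page 5 is evicted.

5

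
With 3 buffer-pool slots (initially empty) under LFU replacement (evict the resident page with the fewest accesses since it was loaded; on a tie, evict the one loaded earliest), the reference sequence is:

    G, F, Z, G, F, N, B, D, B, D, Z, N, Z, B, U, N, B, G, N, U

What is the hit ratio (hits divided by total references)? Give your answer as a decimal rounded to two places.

G -> fault, frames (G)
F -> fault, frames (G F)
Z -> fault, frames (G F Z)
G -> hit
F -> hit
N -> fault, evict Z, frames (G F N)
B -> fault, evict N, frames (G F B)
D -> fault, evict B, frames (G F D)
B -> fault, evict D, frames (G F B)
D -> fault, evict B, frames (G F D)
Z -> fault, evict D, frames (G F Z)
N -> fault, evict Z, frames (G F N)
Z -> fault, evict N, frames (G F Z)
B -> fault, evict Z, frames (G F B)
U -> fault, evict B, frames (G F U)
N -> fault, evict U, frames (G F N)
B -> fault, evict N, frames (G F B)
G -> hit
N -> fault, evict B, frames (G F N)
U -> fault, evict N, frames (G F U)
Hits: 3 of 20 references → 3/20 = 0.1500.

0.15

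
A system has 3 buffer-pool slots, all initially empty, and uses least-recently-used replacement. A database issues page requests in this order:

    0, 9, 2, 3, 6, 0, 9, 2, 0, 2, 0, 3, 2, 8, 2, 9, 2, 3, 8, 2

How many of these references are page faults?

0: fault, frames {0}
9: fault, frames {0,9}
2: fault, frames {0,9,2}
3: fault, evict 0, frames {9,2,3}
6: fault, evict 9, frames {2,3,6}
0: fault, evict 2, frames {3,6,0}
9: fault, evict 3, frames {6,0,9}
2: fault, evict 6, frames {0,9,2}
0: hit
2: hit
0: hit
3: fault, evict 9, frames {2,0,3}
2: hit
8: fault, evict 0, frames {3,2,8}
2: hit
9: fault, evict 3, frames {8,2,9}
2: hit
3: fault, evict 8, frames {9,2,3}
8: fault, evict 9, frames {2,3,8}
2: hit
Page faults: 13.

13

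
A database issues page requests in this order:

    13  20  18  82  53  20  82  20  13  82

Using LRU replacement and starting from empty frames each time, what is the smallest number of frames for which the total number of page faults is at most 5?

f=1: 10 faults
f=2: 9 faults
f=3: 7 faults
f=4: 6 faults
f=5: 5 faults
Smallest f with faults ≤ 5 is 5.

5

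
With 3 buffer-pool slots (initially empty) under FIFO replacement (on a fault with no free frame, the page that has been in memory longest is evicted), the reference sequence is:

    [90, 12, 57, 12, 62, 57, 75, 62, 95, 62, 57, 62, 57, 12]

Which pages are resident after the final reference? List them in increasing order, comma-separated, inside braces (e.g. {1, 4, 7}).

90 -> miss, frames [90]
12 -> miss, frames [90, 12]
57 -> miss, frames [90, 12, 57]
12 -> hit
62 -> miss, evict 90, frames [12, 57, 62]
57 -> hit
75 -> miss, evict 12, frames [57, 62, 75]
62 -> hit
95 -> miss, evict 57, frames [62, 75, 95]
62 -> hit
57 -> miss, evict 62, frames [75, 95, 57]
62 -> miss, evict 75, frames [95, 57, 62]
57 -> hit
12 -> miss, evict 95, frames [57, 62, 12]

{12, 57, 62}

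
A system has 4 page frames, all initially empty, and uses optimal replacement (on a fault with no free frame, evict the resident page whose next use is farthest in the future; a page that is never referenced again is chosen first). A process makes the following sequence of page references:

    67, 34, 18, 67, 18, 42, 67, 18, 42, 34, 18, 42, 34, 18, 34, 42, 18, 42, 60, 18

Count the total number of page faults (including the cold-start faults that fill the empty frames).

67: fault, frames (67)
34: fault, frames (67 34)
18: fault, frames (67 34 18)
67: hit
18: hit
42: fault, frames (67 34 18 42)
67: hit
18: hit
42: hit
34: hit
18: hit
42: hit
34: hit
18: hit
34: hit
42: hit
18: hit
42: hit
60: fault, evict 42, frames (67 34 18 60)
18: hit
Page faults: 5.

5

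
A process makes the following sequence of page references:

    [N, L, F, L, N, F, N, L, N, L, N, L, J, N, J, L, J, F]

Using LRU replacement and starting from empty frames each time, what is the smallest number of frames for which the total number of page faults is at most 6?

f=1: 18 faults
f=2: 10 faults
f=3: 5 faults
f=4: 4 faults
Smallest f with faults ≤ 6 is 3.

3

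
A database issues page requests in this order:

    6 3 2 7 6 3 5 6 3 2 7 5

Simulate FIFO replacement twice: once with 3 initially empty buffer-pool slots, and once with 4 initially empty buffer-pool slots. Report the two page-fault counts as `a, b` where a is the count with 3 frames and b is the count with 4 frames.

3 frames: F F F F F F F . . F F . → 9 faults.
4 frames: F F F F . . F F F F F F → 10 faults.
10 > 9: adding a frame increased faults — Belady's anomaly.

9, 10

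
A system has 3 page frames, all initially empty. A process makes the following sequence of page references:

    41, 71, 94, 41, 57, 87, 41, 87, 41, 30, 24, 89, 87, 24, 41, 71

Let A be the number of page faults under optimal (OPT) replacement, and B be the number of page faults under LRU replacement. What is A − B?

Under OPT: F F F . F F . . . F F F . . F F → 10 faults.
Under LRU: F F F . F F . . . F F F F . F F → 11 faults.
A − B = 10 − 11 = -1.

-1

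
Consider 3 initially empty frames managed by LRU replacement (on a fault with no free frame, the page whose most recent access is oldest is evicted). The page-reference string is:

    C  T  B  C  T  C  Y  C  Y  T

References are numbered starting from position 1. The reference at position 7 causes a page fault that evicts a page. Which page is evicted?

pos 1: C: miss, frames {C}
pos 2: T: miss, frames {C,T}
pos 3: B: miss, frames {C,T,B}
pos 4: C: hit
pos 5: T: hit
pos 6: C: hit
pos 7: Y: miss, evict B, frames {T,C,Y}
At position 7, page B is evicted.

B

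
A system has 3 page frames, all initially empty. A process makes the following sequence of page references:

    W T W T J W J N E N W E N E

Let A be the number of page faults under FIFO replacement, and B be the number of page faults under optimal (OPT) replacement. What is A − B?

1

Under FIFO: F F . . F . . F F . F . . . → 6 faults.
Under OPT: F F . . F . . F F . . . . . → 5 faults.
A − B = 6 − 5 = 1.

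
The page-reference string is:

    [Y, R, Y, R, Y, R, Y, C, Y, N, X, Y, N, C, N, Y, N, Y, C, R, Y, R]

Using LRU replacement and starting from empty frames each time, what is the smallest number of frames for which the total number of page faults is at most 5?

5

f=1: 22 faults
f=2: 12 faults
f=3: 7 faults
f=4: 6 faults
f=5: 5 faults
Smallest f with faults ≤ 5 is 5.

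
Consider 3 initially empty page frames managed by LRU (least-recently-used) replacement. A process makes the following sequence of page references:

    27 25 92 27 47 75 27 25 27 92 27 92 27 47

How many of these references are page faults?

27 → miss, frames [27]
25 → miss, frames [27, 25]
92 → miss, frames [27, 25, 92]
27 → hit
47 → miss, evict 25, frames [92, 27, 47]
75 → miss, evict 92, frames [27, 47, 75]
27 → hit
25 → miss, evict 47, frames [75, 27, 25]
27 → hit
92 → miss, evict 75, frames [25, 27, 92]
27 → hit
92 → hit
27 → hit
47 → miss, evict 25, frames [92, 27, 47]
Page faults: 8.

8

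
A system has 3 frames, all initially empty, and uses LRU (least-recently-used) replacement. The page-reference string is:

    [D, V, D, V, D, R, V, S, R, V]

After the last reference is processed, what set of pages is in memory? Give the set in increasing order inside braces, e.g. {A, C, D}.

{R, S, V}

D: fault, frames [D]
V: fault, frames [D, V]
D: hit
V: hit
D: hit
R: fault, frames [V, D, R]
V: hit
S: fault, evict D, frames [R, V, S]
R: hit
V: hit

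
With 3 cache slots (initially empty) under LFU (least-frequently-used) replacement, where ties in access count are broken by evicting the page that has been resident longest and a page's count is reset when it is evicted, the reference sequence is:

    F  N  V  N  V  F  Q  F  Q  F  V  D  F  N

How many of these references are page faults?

9

F -> fault, frames {F}
N -> fault, frames {F,N}
V -> fault, frames {F,N,V}
N -> hit
V -> hit
F -> hit
Q -> fault, evict F, frames {N,V,Q}
F -> fault, evict Q, frames {N,V,F}
Q -> fault, evict F, frames {N,V,Q}
F -> fault, evict Q, frames {N,V,F}
V -> hit
D -> fault, evict F, frames {N,V,D}
F -> fault, evict D, frames {N,V,F}
N -> hit
Page faults: 9.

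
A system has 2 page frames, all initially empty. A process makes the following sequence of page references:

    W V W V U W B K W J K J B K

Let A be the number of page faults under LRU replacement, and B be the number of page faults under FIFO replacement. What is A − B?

1

Under LRU: F F . . F F F F F F F . F F → 11 faults.
Under FIFO: F F . . F F F F F F F . F . → 10 faults.
A − B = 11 − 10 = 1.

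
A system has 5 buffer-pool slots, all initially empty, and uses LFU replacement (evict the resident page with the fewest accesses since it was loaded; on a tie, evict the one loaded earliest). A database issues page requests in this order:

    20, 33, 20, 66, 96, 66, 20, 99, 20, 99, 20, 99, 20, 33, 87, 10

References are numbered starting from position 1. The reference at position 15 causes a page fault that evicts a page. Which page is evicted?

96

pos 1: 20 -> fault, frames {20}
pos 2: 33 -> fault, frames {20,33}
pos 3: 20 -> hit
pos 4: 66 -> fault, frames {20,33,66}
pos 5: 96 -> fault, frames {20,33,66,96}
pos 6: 66 -> hit
pos 7: 20 -> hit
pos 8: 99 -> fault, frames {20,33,66,96,99}
pos 9: 20 -> hit
pos 10: 99 -> hit
pos 11: 20 -> hit
pos 12: 99 -> hit
pos 13: 20 -> hit
pos 14: 33 -> hit
pos 15: 87 -> fault, evict 96, frames {20,33,66,99,87}
At position 15, page 96 is evicted.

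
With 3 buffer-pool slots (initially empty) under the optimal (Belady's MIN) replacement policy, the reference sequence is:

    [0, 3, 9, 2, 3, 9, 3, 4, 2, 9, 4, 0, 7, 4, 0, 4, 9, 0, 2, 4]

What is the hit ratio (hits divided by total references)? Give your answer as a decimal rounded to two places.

0: fault, frames [0]
3: fault, frames [0, 3]
9: fault, frames [0, 3, 9]
2: fault, evict 0, frames [3, 9, 2]
3: hit
9: hit
3: hit
4: fault, evict 3, frames [9, 2, 4]
2: hit
9: hit
4: hit
0: fault, evict 2, frames [9, 4, 0]
7: fault, evict 9, frames [4, 0, 7]
4: hit
0: hit
4: hit
9: fault, evict 7, frames [4, 0, 9]
0: hit
2: fault, evict 9, frames [4, 0, 2]
4: hit
Hits: 11 of 20 references → 11/20 = 0.5500.

0.55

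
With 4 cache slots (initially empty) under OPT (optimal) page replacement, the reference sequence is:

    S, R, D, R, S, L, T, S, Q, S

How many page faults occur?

6

S -> miss, frames {S}
R -> miss, frames {S,R}
D -> miss, frames {S,R,D}
R -> hit
S -> hit
L -> miss, frames {S,R,D,L}
T -> miss, evict L, frames {S,R,D,T}
S -> hit
Q -> miss, evict T, frames {S,R,D,Q}
S -> hit
Page faults: 6.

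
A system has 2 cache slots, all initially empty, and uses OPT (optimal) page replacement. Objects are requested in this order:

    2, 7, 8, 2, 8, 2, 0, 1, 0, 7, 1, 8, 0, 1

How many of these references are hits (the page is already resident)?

2 → miss, frames [2]
7 → miss, frames [2, 7]
8 → miss, evict 7, frames [2, 8]
2 → hit
8 → hit
2 → hit
0 → miss, evict 2, frames [8, 0]
1 → miss, evict 8, frames [0, 1]
0 → hit
7 → miss, evict 0, frames [1, 7]
1 → hit
8 → miss, evict 7, frames [1, 8]
0 → miss, evict 8, frames [1, 0]
1 → hit
Hits: 6.

6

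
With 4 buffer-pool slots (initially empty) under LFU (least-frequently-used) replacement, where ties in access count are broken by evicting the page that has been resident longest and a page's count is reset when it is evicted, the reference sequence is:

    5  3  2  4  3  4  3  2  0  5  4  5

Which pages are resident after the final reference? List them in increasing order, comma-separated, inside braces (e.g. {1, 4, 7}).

5: miss, frames [5]
3: miss, frames [5, 3]
2: miss, frames [5, 3, 2]
4: miss, frames [5, 3, 2, 4]
3: hit
4: hit
3: hit
2: hit
0: miss, evict 5, frames [3, 2, 4, 0]
5: miss, evict 0, frames [3, 2, 4, 5]
4: hit
5: hit

{2, 3, 4, 5}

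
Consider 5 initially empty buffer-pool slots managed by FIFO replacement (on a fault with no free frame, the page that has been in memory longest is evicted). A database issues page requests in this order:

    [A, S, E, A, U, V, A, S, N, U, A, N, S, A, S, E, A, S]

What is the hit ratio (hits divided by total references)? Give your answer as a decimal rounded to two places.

A -> fault, frames {A}
S -> fault, frames {A,S}
E -> fault, frames {A,S,E}
A -> hit
U -> fault, frames {A,S,E,U}
V -> fault, frames {A,S,E,U,V}
A -> hit
S -> hit
N -> fault, evict A, frames {S,E,U,V,N}
U -> hit
A -> fault, evict S, frames {E,U,V,N,A}
N -> hit
S -> fault, evict E, frames {U,V,N,A,S}
A -> hit
S -> hit
E -> fault, evict U, frames {V,N,A,S,E}
A -> hit
S -> hit
Hits: 9 of 18 references → 9/18 = 0.5000.

0.50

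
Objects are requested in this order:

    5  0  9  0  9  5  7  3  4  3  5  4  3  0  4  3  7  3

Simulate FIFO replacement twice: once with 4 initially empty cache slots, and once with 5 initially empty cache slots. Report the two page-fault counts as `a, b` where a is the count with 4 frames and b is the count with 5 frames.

4 frames: F F F . . . F F F . F . . F . . F F → 10 faults.
5 frames: F F F . . . F F F . F . . F . . . . → 8 faults.
8 < 10: adding a frame reduced faults, as is typical.

10, 8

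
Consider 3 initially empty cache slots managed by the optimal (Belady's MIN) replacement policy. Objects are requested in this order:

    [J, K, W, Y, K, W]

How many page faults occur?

J -> miss, frames {J}
K -> miss, frames {J,K}
W -> miss, frames {J,K,W}
Y -> miss, evict J, frames {K,W,Y}
K -> hit
W -> hit
Page faults: 4.

4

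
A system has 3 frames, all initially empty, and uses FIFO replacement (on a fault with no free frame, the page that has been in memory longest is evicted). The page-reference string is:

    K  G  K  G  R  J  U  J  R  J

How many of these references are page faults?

K: miss, frames (K)
G: miss, frames (K G)
K: hit
G: hit
R: miss, frames (K G R)
J: miss, evict K, frames (G R J)
U: miss, evict G, frames (R J U)
J: hit
R: hit
J: hit
Page faults: 5.

5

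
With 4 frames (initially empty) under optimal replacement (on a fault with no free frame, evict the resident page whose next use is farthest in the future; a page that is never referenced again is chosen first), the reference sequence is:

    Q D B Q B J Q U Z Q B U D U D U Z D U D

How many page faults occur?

7

Q: fault, frames {Q}
D: fault, frames {Q,D}
B: fault, frames {Q,D,B}
Q: hit
B: hit
J: fault, frames {Q,D,B,J}
Q: hit
U: fault, evict J, frames {Q,D,B,U}
Z: fault, evict D, frames {Q,B,U,Z}
Q: hit
B: hit
U: hit
D: fault, evict B, frames {Q,U,Z,D}
U: hit
D: hit
U: hit
Z: hit
D: hit
U: hit
D: hit
Page faults: 7.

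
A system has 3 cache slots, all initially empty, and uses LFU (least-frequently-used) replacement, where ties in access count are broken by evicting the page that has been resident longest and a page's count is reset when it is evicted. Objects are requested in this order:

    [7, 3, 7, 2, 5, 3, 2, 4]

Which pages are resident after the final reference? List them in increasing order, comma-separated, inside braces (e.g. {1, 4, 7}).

{2, 4, 7}

7: miss, frames [7]
3: miss, frames [7, 3]
7: hit
2: miss, frames [7, 3, 2]
5: miss, evict 3, frames [7, 2, 5]
3: miss, evict 2, frames [7, 5, 3]
2: miss, evict 5, frames [7, 3, 2]
4: miss, evict 3, frames [7, 2, 4]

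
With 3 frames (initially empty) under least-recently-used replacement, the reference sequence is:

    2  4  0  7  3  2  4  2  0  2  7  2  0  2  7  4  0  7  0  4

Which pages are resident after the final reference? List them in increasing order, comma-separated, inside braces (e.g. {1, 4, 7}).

{0, 4, 7}

2 → fault, frames {2}
4 → fault, frames {2,4}
0 → fault, frames {2,4,0}
7 → fault, evict 2, frames {4,0,7}
3 → fault, evict 4, frames {0,7,3}
2 → fault, evict 0, frames {7,3,2}
4 → fault, evict 7, frames {3,2,4}
2 → hit
0 → fault, evict 3, frames {4,2,0}
2 → hit
7 → fault, evict 4, frames {0,2,7}
2 → hit
0 → hit
2 → hit
7 → hit
4 → fault, evict 0, frames {2,7,4}
0 → fault, evict 2, frames {7,4,0}
7 → hit
0 → hit
4 → hit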